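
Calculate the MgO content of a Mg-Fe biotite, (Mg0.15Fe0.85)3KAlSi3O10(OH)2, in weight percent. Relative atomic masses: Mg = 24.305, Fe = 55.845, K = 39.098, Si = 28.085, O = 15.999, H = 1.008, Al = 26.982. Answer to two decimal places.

3.64 wt%

M((Mg0.15Fe0.85)3KAlSi3O10(OH)2) = 497.681 g/mol; M(MgO) = 40.304 g/mol.
Moles MgO per formula unit = 0.45 Mg ÷ 1 = 0.4500.
MgO fraction = (0.4500 × 40.304) / 497.681 = 18.137/497.681 = 0.0364.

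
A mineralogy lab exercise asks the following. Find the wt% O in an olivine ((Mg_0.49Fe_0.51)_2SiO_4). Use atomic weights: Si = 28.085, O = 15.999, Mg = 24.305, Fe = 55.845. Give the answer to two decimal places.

37.02 wt%

Molar mass of (Mg_0.49Fe_0.51)_2SiO_4: 0.98*24.305 + 1.02*55.845 + 1*28.085 + 4*15.999 = 172.862 g/mol.
Mass of O per formula unit: 4 × 15.999 = 63.996 g.
Weight fraction O = 63.996 / 172.862 = 0.3702.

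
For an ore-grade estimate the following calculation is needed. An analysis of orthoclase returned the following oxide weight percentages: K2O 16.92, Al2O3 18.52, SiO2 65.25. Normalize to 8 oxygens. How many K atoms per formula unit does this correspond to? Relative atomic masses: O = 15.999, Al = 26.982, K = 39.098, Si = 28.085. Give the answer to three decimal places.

16.92 wt% K2O ÷ 94.195 g/mol = 0.17963 mol, giving 0.35926 K and 0.17963 O.
18.52 wt% Al2O3 ÷ 101.961 g/mol = 0.18164 mol, giving 0.36328 Al and 0.54492 O.
65.25 wt% SiO2 ÷ 60.083 g/mol = 1.08600 mol, giving 1.08600 Si and 2.17200 O.
Oxygen sums to 2.89655; scaling by 8/2.89655 = 2.76191 puts the formula on 8 O.
K: 0.35926 × 2.76191 = 0.992 atoms per formula unit.

0.992 K apfu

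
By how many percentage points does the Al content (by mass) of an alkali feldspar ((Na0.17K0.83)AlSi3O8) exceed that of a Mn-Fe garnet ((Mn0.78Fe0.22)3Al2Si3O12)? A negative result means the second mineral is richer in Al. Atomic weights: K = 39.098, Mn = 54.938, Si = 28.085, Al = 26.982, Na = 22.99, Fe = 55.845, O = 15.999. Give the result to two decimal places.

First mineral: 26.982 g Al in 275.589 g formula = 9.79 wt% Al.
Second mineral: 53.964 g Al in 495.620 g formula = 10.89 wt% Al.
9.79% − 10.89% gives a difference of -1.10 percentage points.

-1.10 percentage points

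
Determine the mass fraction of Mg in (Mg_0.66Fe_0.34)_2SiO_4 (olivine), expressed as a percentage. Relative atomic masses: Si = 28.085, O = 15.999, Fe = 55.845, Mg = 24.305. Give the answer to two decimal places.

19.79 mass %

M((Mg_0.66Fe_0.34)_2SiO_4) = 162.138 g/mol.
Mg contributes 1.32 × 24.305 = 32.083 g per mole.
32.083/162.138 = 0.1979 → 19.79%.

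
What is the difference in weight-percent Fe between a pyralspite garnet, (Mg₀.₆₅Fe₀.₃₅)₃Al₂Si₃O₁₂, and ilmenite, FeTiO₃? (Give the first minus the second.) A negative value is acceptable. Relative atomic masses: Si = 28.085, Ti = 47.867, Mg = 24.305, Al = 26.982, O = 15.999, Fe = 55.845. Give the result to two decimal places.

Fe in (Mg₀.₆₅Fe₀.₃₅)₃Al₂Si₃O₁₂: molar mass 436.239 g/mol; 1.05×55.845 = 58.637 g → 13.44 wt%.
Fe in FeTiO₃: molar mass 151.709 g/mol; 1×55.845 = 55.845 g → 36.81 wt%.
Difference = 13.44 − 36.81 = -23.37 percentage points.

-23.37 percentage points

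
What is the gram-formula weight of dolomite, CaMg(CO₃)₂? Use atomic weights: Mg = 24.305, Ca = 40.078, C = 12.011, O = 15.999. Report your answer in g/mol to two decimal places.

Ca: 1 × 40.078 = 40.0780
Mg: 1 × 24.305 = 24.3050
C: 2 × 12.011 = 24.0220
O: 6 × 15.999 = 95.9940
Summing the contributions gives the formula mass.

184.40 g/mol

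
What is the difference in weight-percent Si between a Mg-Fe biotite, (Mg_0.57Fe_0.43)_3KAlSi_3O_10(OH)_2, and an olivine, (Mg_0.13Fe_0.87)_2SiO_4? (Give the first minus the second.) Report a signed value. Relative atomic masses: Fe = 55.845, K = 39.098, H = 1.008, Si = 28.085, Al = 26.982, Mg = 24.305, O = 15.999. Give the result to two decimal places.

4.04 percentage points

M((Mg_0.57Fe_0.43)_3KAlSi_3O_10(OH)_2) = 457.941 g/mol, so wt% Si = 84.255/457.941 × 100 = 18.40%.
M((Mg_0.13Fe_0.87)_2SiO_4) = 195.571 g/mol, so wt% Si = 28.085/195.571 × 100 = 14.36%.
18.40 − 14.36 = 4.04 pp.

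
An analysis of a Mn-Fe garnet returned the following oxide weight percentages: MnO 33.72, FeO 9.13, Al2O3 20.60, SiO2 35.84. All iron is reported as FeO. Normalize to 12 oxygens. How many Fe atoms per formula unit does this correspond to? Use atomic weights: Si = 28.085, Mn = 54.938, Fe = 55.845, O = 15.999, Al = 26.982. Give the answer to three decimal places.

MnO: 33.72/70.937 = 0.47535 mol → 0.47535 mol Mn, 0.47535 mol O.
FeO: 9.13/71.844 = 0.12708 mol → 0.12708 mol Fe, 0.12708 mol O.
Al2O3: 20.60/101.961 = 0.20204 mol → 0.40408 mol Al, 0.60612 mol O.
SiO2: 35.84/60.083 = 0.59651 mol → 0.59651 mol Si, 1.19302 mol O.
Total oxygen = 2.40157 mol. Normalization factor = 12/2.40157 = 4.99673.
Fe per 12 O = 0.12708 × 4.99673 = 0.635.

0.635 Fe apfu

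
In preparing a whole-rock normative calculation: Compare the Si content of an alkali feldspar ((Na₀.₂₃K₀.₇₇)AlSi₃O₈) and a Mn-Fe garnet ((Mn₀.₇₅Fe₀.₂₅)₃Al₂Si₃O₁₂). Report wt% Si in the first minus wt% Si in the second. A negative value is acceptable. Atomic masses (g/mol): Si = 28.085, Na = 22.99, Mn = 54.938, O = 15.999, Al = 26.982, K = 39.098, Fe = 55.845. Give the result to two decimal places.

13.68 percentage points

M((Na₀.₂₃K₀.₇₇)AlSi₃O₈) = 274.622 g/mol, so wt% Si = 84.255/274.622 × 100 = 30.68%.
M((Mn₀.₇₅Fe₀.₂₅)₃Al₂Si₃O₁₂) = 495.701 g/mol, so wt% Si = 84.255/495.701 × 100 = 17.00%.
30.68 − 17.00 = 13.68 pp.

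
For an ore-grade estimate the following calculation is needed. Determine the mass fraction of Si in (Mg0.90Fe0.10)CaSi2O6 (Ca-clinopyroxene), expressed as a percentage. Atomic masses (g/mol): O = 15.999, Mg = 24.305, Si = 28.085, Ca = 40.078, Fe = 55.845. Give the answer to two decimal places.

25.57 wt%

Molar mass of (Mg0.90Fe0.10)CaSi2O6: 0.90·24.305 + 0.10·55.845 + 1·40.078 + 2·28.085 + 6·15.999 = 219.701 g/mol.
Mass of Si per formula unit: 2 × 28.085 = 56.170 g.
Weight fraction Si = 56.170 / 219.701 = 0.2557.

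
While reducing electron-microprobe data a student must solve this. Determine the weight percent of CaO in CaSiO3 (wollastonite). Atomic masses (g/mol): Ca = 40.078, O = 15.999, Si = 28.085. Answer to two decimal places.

48.28 wt%

M(CaSiO3) = 116.160 g/mol; M(CaO) = 56.077 g/mol.
Moles CaO per formula unit = 1 Ca ÷ 1 = 1.0000.
CaO fraction = (1.0000 × 56.077) / 116.160 = 56.077/116.160 = 0.4828.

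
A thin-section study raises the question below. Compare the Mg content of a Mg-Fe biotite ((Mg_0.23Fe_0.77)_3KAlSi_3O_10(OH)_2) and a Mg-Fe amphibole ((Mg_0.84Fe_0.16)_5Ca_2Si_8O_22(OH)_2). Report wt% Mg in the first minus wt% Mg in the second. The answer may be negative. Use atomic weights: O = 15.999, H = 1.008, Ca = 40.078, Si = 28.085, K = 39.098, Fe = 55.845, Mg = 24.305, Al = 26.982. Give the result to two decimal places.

First mineral: 16.770 g Mg in 490.111 g formula = 3.42 wt% Mg.
Second mineral: 102.081 g Mg in 837.585 g formula = 12.19 wt% Mg.
3.42% − 12.19% gives a difference of -8.77 percentage points.

-8.77 percentage points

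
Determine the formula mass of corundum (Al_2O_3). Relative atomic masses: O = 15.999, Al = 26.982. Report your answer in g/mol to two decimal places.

M = 2·26.982 + 3·15.999

101.96 g/mol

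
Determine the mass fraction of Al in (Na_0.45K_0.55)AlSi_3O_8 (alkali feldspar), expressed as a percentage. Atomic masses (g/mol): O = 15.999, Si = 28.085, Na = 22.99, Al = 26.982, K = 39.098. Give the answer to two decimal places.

9.95 weight percent

Formula mass = 0.45*22.99 + 0.55*39.098 + 1*26.982 + 3*28.085 + 8*15.999 = 271.078 g/mol, of which 26.982 g is Al.
So Al makes up 26.982/271.078 = 0.0995 of the mass, i.e. 9.95%.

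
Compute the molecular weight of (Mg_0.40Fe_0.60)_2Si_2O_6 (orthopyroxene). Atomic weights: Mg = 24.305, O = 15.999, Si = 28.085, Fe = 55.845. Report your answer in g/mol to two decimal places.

238.62 g/mol

The formula mass is the sum 0.80(24.305) + 1.20(55.845) + 2(28.085) + 6(15.999).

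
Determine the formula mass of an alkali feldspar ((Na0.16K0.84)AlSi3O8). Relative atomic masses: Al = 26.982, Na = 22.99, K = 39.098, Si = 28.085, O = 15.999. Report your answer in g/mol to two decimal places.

275.75 g/mol

The formula mass is the sum 0.16*22.99 + 0.84*39.098 + 1*26.982 + 3*28.085 + 8*15.999.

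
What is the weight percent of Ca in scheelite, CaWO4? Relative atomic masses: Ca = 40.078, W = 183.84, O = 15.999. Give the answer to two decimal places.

Molar mass of CaWO4: 1*40.078 + 1*183.84 + 4*15.999 = 287.914 g/mol.
Mass of Ca per formula unit: 1 × 40.078 = 40.078 g.
Weight fraction Ca = 40.078 / 287.914 = 0.1392.

13.92 weight percent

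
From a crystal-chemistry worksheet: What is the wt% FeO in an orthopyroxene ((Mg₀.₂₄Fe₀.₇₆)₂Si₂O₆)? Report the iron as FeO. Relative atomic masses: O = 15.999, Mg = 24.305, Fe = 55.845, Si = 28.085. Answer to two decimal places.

43.91 wt%

Formula mass = 248.715 g/mol.
1.52 Fe → 1.5200 mol FeO per formula unit; M(FeO) = 71.844, so FeO mass = 109.203 g.
109.203/248.715 × 100 = 43.91 wt%.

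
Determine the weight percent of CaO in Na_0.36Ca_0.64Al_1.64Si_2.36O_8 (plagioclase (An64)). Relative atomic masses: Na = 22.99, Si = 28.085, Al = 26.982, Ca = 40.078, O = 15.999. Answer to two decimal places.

M(Na_0.36Ca_0.64Al_1.64Si_2.36O_8) = 272.449 g/mol; M(CaO) = 56.077 g/mol.
Moles CaO per formula unit = 0.64 Ca ÷ 1 = 0.6400.
CaO fraction = (0.6400 × 56.077) / 272.449 = 35.889/272.449 = 0.1317.

13.17 wt%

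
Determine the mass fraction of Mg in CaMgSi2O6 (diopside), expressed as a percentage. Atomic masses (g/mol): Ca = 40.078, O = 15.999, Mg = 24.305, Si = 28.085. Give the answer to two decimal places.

11.22 wt%

Formula mass = 1·40.078 + 1·24.305 + 2·28.085 + 6·15.999 = 216.547 g/mol, of which 24.305 g is Mg.
So Mg makes up 24.305/216.547 = 0.1122 of the mass, i.e. 11.22%.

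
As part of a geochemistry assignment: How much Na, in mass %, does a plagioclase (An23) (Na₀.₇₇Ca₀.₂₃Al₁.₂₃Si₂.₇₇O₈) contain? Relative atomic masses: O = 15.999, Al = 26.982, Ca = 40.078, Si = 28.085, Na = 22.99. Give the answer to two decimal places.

Formula mass = 0.77*22.99 + 0.23*40.078 + 1.23*26.982 + 2.77*28.085 + 8*15.999 = 265.896 g/mol, of which 17.702 g is Na.
So Na makes up 17.702/265.896 = 0.0666 of the mass, i.e. 6.66%.

6.66 mass %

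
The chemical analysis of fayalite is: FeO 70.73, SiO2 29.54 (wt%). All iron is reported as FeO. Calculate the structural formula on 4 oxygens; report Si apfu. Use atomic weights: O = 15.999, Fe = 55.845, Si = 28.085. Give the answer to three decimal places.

0.999 Si apfu

FeO: 70.73/71.844 = 0.98449 mol → 0.98449 mol Fe, 0.98449 mol O.
SiO2: 29.54/60.083 = 0.49165 mol → 0.49165 mol Si, 0.98330 mol O.
Total oxygen = 1.96779 mol. Normalization factor = 4/1.96779 = 2.03274.
Si per 4 O = 0.49165 × 2.03274 = 0.999.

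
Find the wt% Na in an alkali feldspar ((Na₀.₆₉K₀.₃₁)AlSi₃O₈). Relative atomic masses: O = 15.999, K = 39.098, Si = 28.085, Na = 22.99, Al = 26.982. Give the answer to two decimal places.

5.94 weight percent

Formula mass = 0.69×22.99 + 0.31×39.098 + 1×26.982 + 3×28.085 + 8×15.999 = 267.212 g/mol, of which 15.863 g is Na.
So Na makes up 15.863/267.212 = 0.0594 of the mass, i.e. 5.94%.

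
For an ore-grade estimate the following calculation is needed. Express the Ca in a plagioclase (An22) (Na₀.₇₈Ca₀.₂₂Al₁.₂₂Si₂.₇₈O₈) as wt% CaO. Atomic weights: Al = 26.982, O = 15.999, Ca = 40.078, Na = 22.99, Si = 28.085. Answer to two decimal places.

4.64 wt%

Molar mass of Na₀.₇₈Ca₀.₂₂Al₁.₂₂Si₂.₇₈O₈ = 0.78·22.99 + 0.22·40.078 + 1.22·26.982 + 2.78·28.085 + 8·15.999 = 265.736 g/mol.
Each formula unit contains 0.22 Ca, equivalent to 0.22/1 = 0.2200 mol CaO.
M(CaO) = 1×40.078 + 1×15.999 = 56.077 g/mol.
Mass of CaO per formula unit = 0.2200 × 56.077 = 12.337 g.
CaO wt% = 12.337 / 265.736 × 100 = 4.64%.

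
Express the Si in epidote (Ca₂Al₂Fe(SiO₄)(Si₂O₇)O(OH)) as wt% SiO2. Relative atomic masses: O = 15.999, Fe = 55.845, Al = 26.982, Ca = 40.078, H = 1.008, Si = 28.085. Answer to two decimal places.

M(Ca₂Al₂Fe(SiO₄)(Si₂O₇)O(OH)) = 483.215 g/mol; M(SiO2) = 60.083 g/mol.
Moles SiO2 per formula unit = 3 Si ÷ 1 = 3.0000.
SiO2 fraction = (3.0000 × 60.083) / 483.215 = 180.249/483.215 = 0.3730.

37.30 wt%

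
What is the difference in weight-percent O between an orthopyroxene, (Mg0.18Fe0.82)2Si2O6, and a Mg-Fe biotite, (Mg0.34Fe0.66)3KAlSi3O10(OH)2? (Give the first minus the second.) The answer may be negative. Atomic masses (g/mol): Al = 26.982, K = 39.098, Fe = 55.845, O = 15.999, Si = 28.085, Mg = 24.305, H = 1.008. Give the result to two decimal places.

M((Mg0.18Fe0.82)2Si2O6) = 252.500 g/mol, so wt% O = 95.994/252.500 × 100 = 38.02%.
M((Mg0.34Fe0.66)3KAlSi3O10(OH)2) = 479.703 g/mol, so wt% O = 191.988/479.703 × 100 = 40.02%.
38.02 − 40.02 = -2.00 pp.

-2.00 percentage points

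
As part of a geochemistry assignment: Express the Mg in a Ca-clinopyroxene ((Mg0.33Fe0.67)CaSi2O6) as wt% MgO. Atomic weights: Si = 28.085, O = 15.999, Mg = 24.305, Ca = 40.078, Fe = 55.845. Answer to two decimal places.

Formula mass = 237.679 g/mol.
0.33 Mg → 0.3300 mol MgO per formula unit; M(MgO) = 40.304, so MgO mass = 13.300 g.
13.300/237.679 × 100 = 5.60 wt%.

5.60 wt%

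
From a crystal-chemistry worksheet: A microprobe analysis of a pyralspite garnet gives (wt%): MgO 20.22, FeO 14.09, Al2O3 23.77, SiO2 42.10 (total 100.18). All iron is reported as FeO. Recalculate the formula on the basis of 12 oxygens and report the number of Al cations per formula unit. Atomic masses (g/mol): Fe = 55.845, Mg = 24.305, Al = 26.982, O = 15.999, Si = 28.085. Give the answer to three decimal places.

MgO: 20.22/40.304 = 0.50169 mol → 0.50169 mol Mg, 0.50169 mol O.
FeO: 14.09/71.844 = 0.19612 mol → 0.19612 mol Fe, 0.19612 mol O.
Al2O3: 23.77/101.961 = 0.23313 mol → 0.46626 mol Al, 0.69939 mol O.
SiO2: 42.10/60.083 = 0.70070 mol → 0.70070 mol Si, 1.40140 mol O.
Total oxygen = 2.79860 mol. Normalization factor = 12/2.79860 = 4.28786.
Al per 12 O = 0.46626 × 4.28786 = 1.999.

1.999 Al apfu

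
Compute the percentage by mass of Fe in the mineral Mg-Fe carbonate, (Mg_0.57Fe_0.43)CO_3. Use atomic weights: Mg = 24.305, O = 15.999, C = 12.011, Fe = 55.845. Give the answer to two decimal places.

Formula mass = 0.57×24.305 + 0.43×55.845 + 1×12.011 + 3×15.999 = 97.875 g/mol, of which 24.013 g is Fe.
So Fe makes up 24.013/97.875 = 0.2453 of the mass, i.e. 24.53%.

24.53 weight percent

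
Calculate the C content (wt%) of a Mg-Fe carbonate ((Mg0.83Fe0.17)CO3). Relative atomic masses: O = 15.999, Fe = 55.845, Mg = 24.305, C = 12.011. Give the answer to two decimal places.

13.39 wt%

Molar mass of (Mg0.83Fe0.17)CO3: 0.83·24.305 + 0.17·55.845 + 1·12.011 + 3·15.999 = 89.675 g/mol.
Mass of C per formula unit: 1 × 12.011 = 12.011 g.
Weight fraction C = 12.011 / 89.675 = 0.1339.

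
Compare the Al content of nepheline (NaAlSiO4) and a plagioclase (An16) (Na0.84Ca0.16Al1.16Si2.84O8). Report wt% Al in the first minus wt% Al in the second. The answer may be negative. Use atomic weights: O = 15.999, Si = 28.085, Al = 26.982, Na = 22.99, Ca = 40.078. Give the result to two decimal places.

7.17 percentage points

M(NaAlSiO4) = 142.053 g/mol, so wt% Al = 26.982/142.053 × 100 = 18.99%.
M(Na0.84Ca0.16Al1.16Si2.84O8) = 264.777 g/mol, so wt% Al = 31.299/264.777 × 100 = 11.82%.
18.99 − 11.82 = 7.17 pp.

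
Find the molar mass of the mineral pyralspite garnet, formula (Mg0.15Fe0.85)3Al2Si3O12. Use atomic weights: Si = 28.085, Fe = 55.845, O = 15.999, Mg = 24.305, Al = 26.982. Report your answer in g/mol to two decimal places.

483.55 g/mol

M = 0.45×24.305 + 2.55×55.845 + 2×26.982 + 3×28.085 + 12×15.999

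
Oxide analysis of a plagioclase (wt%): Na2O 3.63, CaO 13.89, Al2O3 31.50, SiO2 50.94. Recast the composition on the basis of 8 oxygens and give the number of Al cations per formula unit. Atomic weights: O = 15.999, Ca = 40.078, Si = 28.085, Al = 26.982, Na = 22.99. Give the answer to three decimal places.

1.688 Al apfu

3.63 wt% Na2O ÷ 61.979 g/mol = 0.05857 mol, giving 0.11714 Na and 0.05857 O.
13.89 wt% CaO ÷ 56.077 g/mol = 0.24770 mol, giving 0.24770 Ca and 0.24770 O.
31.50 wt% Al2O3 ÷ 101.961 g/mol = 0.30894 mol, giving 0.61788 Al and 0.92682 O.
50.94 wt% SiO2 ÷ 60.083 g/mol = 0.84783 mol, giving 0.84783 Si and 1.69566 O.
Oxygen sums to 2.92875; scaling by 8/2.92875 = 2.73154 puts the formula on 8 O.
Al: 0.61788 × 2.73154 = 1.688 atoms per formula unit.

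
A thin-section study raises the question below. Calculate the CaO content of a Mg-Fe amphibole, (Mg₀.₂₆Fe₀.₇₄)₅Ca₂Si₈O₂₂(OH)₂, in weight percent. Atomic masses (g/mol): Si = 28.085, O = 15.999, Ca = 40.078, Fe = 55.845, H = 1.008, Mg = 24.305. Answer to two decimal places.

M((Mg₀.₂₆Fe₀.₇₄)₅Ca₂Si₈O₂₂(OH)₂) = 929.051 g/mol; M(CaO) = 56.077 g/mol.
Moles CaO per formula unit = 2 Ca ÷ 1 = 2.0000.
CaO fraction = (2.0000 × 56.077) / 929.051 = 112.154/929.051 = 0.1207.

12.07 wt%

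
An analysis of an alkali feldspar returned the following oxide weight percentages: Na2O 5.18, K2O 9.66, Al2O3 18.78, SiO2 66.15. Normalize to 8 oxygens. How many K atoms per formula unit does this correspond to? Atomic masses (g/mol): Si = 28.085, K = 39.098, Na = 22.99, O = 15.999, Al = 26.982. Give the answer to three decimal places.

0.558 K apfu

Na2O (M=61.979): mol = 0.08358; Na = 0.16716, O = 0.08358.
K2O (M=94.195): mol = 0.10255; K = 0.20510, O = 0.10255.
Al2O3 (M=101.961): mol = 0.18419; Al = 0.36838, O = 0.55257.
SiO2 (M=60.083): mol = 1.10098; Si = 1.10098, O = 2.20196.
ΣO = 2.94066; factor = 8/ΣO = 2.72048.
K apfu = 0.20510 × 2.72048 = 0.558.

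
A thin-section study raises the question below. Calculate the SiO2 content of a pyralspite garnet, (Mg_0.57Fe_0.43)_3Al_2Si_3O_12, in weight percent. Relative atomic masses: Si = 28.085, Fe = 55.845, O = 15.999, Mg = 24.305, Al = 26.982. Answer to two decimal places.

M((Mg_0.57Fe_0.43)_3Al_2Si_3O_12) = 443.809 g/mol; M(SiO2) = 60.083 g/mol.
Moles SiO2 per formula unit = 3 Si ÷ 1 = 3.0000.
SiO2 fraction = (3.0000 × 60.083) / 443.809 = 180.249/443.809 = 0.4061.

40.61 wt%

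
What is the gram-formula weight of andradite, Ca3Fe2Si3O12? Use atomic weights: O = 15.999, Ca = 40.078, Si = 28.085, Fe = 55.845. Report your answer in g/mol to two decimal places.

M = 3*40.078 + 2*55.845 + 3*28.085 + 12*15.999

508.17 g/mol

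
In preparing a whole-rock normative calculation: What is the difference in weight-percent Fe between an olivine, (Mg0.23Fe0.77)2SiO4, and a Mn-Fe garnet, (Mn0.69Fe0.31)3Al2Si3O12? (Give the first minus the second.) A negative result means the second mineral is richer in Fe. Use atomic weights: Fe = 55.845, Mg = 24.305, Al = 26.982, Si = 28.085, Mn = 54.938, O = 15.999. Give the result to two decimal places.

Fe in (Mg0.23Fe0.77)2SiO4: molar mass 189.263 g/mol; 1.54×55.845 = 86.001 g → 45.44 wt%.
Fe in (Mn0.69Fe0.31)3Al2Si3O12: molar mass 495.865 g/mol; 0.93×55.845 = 51.936 g → 10.47 wt%.
Difference = 45.44 − 10.47 = 34.97 percentage points.

34.97 percentage points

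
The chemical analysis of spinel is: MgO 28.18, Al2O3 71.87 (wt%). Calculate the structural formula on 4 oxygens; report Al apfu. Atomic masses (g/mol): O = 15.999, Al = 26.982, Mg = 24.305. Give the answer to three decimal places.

2.004 Al apfu

MgO: 28.18/40.304 = 0.69919 mol → 0.69919 mol Mg, 0.69919 mol O.
Al2O3: 71.87/101.961 = 0.70488 mol → 1.40976 mol Al, 2.11464 mol O.
Total oxygen = 2.81383 mol. Normalization factor = 4/2.81383 = 1.42155.
Al per 4 O = 1.40976 × 1.42155 = 2.004.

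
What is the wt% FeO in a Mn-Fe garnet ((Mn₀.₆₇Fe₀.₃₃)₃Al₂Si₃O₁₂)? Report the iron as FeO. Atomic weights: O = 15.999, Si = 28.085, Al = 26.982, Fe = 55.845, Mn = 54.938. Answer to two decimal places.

M((Mn₀.₆₇Fe₀.₃₃)₃Al₂Si₃O₁₂) = 495.919 g/mol; M(FeO) = 71.844 g/mol.
Moles FeO per formula unit = 0.99 Fe ÷ 1 = 0.9900.
FeO fraction = (0.9900 × 71.844) / 495.919 = 71.126/495.919 = 0.1434.

14.34 wt%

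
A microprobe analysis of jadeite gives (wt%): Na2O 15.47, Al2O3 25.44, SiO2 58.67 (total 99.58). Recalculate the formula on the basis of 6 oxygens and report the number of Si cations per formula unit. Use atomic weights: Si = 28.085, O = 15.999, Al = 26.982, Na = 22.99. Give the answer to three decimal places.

1.985 Si apfu

Na2O: 15.47/61.979 = 0.24960 mol → 0.49920 mol Na, 0.24960 mol O.
Al2O3: 25.44/101.961 = 0.24951 mol → 0.49902 mol Al, 0.74853 mol O.
SiO2: 58.67/60.083 = 0.97648 mol → 0.97648 mol Si, 1.95296 mol O.
Total oxygen = 2.95109 mol. Normalization factor = 6/2.95109 = 2.03315.
Si per 6 O = 0.97648 × 2.03315 = 1.985.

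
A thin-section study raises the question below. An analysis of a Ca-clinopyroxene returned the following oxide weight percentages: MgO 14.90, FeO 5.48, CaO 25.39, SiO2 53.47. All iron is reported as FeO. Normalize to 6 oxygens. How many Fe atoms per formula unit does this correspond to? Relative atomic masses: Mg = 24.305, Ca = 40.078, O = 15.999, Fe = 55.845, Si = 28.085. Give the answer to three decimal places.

MgO: 14.90/40.304 = 0.36969 mol → 0.36969 mol Mg, 0.36969 mol O.
FeO: 5.48/71.844 = 0.07628 mol → 0.07628 mol Fe, 0.07628 mol O.
CaO: 25.39/56.077 = 0.45277 mol → 0.45277 mol Ca, 0.45277 mol O.
SiO2: 53.47/60.083 = 0.88994 mol → 0.88994 mol Si, 1.77988 mol O.
Total oxygen = 2.67862 mol. Normalization factor = 6/2.67862 = 2.23996.
Fe per 6 O = 0.07628 × 2.23996 = 0.171.

0.171 Fe apfu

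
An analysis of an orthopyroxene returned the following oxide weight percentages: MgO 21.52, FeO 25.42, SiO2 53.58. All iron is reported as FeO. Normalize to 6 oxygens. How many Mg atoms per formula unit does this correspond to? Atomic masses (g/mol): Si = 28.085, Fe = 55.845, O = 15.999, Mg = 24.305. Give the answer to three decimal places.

1.199 Mg apfu

MgO: 21.52/40.304 = 0.53394 mol → 0.53394 mol Mg, 0.53394 mol O.
FeO: 25.42/71.844 = 0.35382 mol → 0.35382 mol Fe, 0.35382 mol O.
SiO2: 53.58/60.083 = 0.89177 mol → 0.89177 mol Si, 1.78354 mol O.
Total oxygen = 2.67130 mol. Normalization factor = 6/2.67130 = 2.24610.
Mg per 6 O = 0.53394 × 2.24610 = 1.199.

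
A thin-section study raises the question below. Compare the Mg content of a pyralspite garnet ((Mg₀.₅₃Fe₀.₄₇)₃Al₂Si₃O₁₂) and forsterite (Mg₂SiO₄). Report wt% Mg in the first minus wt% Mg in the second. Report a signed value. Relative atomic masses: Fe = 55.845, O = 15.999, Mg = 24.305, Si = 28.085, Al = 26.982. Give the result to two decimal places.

First mineral: 38.645 g Mg in 447.593 g formula = 8.63 wt% Mg.
Second mineral: 48.610 g Mg in 140.691 g formula = 34.55 wt% Mg.
8.63% − 34.55% gives a difference of -25.92 percentage points.

-25.92 percentage points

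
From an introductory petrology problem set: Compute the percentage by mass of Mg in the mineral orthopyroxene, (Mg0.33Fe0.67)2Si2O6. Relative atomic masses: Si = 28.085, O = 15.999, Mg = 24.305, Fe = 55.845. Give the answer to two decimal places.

Molar mass of (Mg0.33Fe0.67)2Si2O6: 0.66×24.305 + 1.34×55.845 + 2×28.085 + 6×15.999 = 243.038 g/mol.
Mass of Mg per formula unit: 0.66 × 24.305 = 16.041 g.
Weight fraction Mg = 16.041 / 243.038 = 0.0660.

6.60 wt%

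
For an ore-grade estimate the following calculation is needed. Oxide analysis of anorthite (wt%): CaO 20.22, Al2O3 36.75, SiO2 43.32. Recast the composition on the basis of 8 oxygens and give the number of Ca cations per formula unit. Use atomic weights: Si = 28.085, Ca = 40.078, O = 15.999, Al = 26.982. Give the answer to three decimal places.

1.000 Ca apfu

20.22 wt% CaO ÷ 56.077 g/mol = 0.36058 mol, giving 0.36058 Ca and 0.36058 O.
36.75 wt% Al2O3 ÷ 101.961 g/mol = 0.36043 mol, giving 0.72086 Al and 1.08129 O.
43.32 wt% SiO2 ÷ 60.083 g/mol = 0.72100 mol, giving 0.72100 Si and 1.44200 O.
Oxygen sums to 2.88387; scaling by 8/2.88387 = 2.77405 puts the formula on 8 O.
Ca: 0.36058 × 2.77405 = 1.000 atoms per formula unit.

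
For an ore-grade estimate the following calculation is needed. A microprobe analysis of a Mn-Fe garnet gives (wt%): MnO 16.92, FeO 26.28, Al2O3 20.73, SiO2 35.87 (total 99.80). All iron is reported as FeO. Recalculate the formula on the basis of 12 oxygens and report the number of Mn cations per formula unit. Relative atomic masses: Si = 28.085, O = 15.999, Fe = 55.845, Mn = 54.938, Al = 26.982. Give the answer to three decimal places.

MnO: 16.92/70.937 = 0.23852 mol → 0.23852 mol Mn, 0.23852 mol O.
FeO: 26.28/71.844 = 0.36579 mol → 0.36579 mol Fe, 0.36579 mol O.
Al2O3: 20.73/101.961 = 0.20331 mol → 0.40662 mol Al, 0.60993 mol O.
SiO2: 35.87/60.083 = 0.59701 mol → 0.59701 mol Si, 1.19402 mol O.
Total oxygen = 2.40826 mol. Normalization factor = 12/2.40826 = 4.98285.
Mn per 12 O = 0.23852 × 4.98285 = 1.189.

1.189 Mn apfu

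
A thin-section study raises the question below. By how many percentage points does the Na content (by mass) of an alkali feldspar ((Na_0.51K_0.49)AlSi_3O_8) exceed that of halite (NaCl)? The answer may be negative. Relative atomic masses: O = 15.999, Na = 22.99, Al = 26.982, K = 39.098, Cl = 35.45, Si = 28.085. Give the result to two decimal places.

-35.00 percentage points

Na in (Na_0.51K_0.49)AlSi_3O_8: molar mass 270.112 g/mol; 0.51×22.99 = 11.725 g → 4.34 wt%.
Na in NaCl: molar mass 58.440 g/mol; 1×22.99 = 22.990 g → 39.34 wt%.
Difference = 4.34 − 39.34 = -35.00 percentage points.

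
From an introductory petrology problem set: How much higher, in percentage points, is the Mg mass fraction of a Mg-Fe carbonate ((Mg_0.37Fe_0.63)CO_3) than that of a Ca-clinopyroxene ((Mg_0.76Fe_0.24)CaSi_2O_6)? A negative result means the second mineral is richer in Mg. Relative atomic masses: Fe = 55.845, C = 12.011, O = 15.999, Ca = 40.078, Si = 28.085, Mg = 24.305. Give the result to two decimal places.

0.39 percentage points

Mg in (Mg_0.37Fe_0.63)CO_3: molar mass 104.183 g/mol; 0.37×24.305 = 8.993 g → 8.63 wt%.
Mg in (Mg_0.76Fe_0.24)CaSi_2O_6: molar mass 224.117 g/mol; 0.76×24.305 = 18.472 g → 8.24 wt%.
Difference = 8.63 − 8.24 = 0.39 percentage points.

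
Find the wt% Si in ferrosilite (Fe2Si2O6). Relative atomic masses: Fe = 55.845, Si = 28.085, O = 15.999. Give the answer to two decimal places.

Formula mass = 2*55.845 + 2*28.085 + 6*15.999 = 263.854 g/mol, of which 56.170 g is Si.
So Si makes up 56.170/263.854 = 0.2129 of the mass, i.e. 21.29%.

21.29 mass %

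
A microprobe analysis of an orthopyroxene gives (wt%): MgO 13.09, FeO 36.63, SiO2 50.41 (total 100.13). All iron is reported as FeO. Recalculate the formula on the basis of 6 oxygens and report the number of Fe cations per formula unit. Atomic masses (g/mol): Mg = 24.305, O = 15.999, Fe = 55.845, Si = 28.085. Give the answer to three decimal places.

MgO: 13.09/40.304 = 0.32478 mol → 0.32478 mol Mg, 0.32478 mol O.
FeO: 36.63/71.844 = 0.50985 mol → 0.50985 mol Fe, 0.50985 mol O.
SiO2: 50.41/60.083 = 0.83901 mol → 0.83901 mol Si, 1.67802 mol O.
Total oxygen = 2.51265 mol. Normalization factor = 6/2.51265 = 2.38792.
Fe per 6 O = 0.50985 × 2.38792 = 1.217.

1.217 Fe apfu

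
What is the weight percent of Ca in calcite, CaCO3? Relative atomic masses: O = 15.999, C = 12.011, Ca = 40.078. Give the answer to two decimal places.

40.04 weight percent

Molar mass of CaCO3: 1·40.078 + 1·12.011 + 3·15.999 = 100.086 g/mol.
Mass of Ca per formula unit: 1 × 40.078 = 40.078 g.
Weight fraction Ca = 40.078 / 100.086 = 0.4004.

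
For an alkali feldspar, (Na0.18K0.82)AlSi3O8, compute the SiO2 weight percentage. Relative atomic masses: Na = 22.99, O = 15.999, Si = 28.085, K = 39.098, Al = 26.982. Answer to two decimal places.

Formula mass = 275.428 g/mol.
3 Si → 3.0000 mol SiO2 per formula unit; M(SiO2) = 60.083, so SiO2 mass = 180.249 g.
180.249/275.428 × 100 = 65.44 wt%.

65.44 wt%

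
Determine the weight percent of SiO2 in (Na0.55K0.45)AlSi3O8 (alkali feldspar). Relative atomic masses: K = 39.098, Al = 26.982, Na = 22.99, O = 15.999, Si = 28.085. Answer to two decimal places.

66.89 wt%

Molar mass of (Na0.55K0.45)AlSi3O8 = 0.55*22.99 + 0.45*39.098 + 1*26.982 + 3*28.085 + 8*15.999 = 269.468 g/mol.
Each formula unit contains 3 Si, equivalent to 3/1 = 3.0000 mol SiO2.
M(SiO2) = 1×28.085 + 2×15.999 = 60.083 g/mol.
Mass of SiO2 per formula unit = 3.0000 × 60.083 = 180.249 g.
SiO2 wt% = 180.249 / 269.468 × 100 = 66.89%.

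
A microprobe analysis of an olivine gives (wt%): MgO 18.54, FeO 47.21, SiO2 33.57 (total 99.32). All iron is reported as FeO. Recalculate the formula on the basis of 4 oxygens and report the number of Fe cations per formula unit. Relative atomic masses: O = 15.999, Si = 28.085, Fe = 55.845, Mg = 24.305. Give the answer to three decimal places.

1.176 Fe apfu

18.54 wt% MgO ÷ 40.304 g/mol = 0.46000 mol, giving 0.46000 Mg and 0.46000 O.
47.21 wt% FeO ÷ 71.844 g/mol = 0.65712 mol, giving 0.65712 Fe and 0.65712 O.
33.57 wt% SiO2 ÷ 60.083 g/mol = 0.55873 mol, giving 0.55873 Si and 1.11746 O.
Oxygen sums to 2.23458; scaling by 4/2.23458 = 1.79005 puts the formula on 4 O.
Fe: 0.65712 × 1.79005 = 1.176 atoms per formula unit.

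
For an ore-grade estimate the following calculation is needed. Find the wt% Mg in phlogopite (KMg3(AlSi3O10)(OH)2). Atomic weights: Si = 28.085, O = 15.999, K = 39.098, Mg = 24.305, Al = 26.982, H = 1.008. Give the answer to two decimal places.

17.47 weight percent

Molar mass of KMg3(AlSi3O10)(OH)2: 1×39.098 + 3×24.305 + 1×26.982 + 3×28.085 + 12×15.999 + 2×1.008 = 417.254 g/mol.
Mass of Mg per formula unit: 3 × 24.305 = 72.915 g.
Weight fraction Mg = 72.915 / 417.254 = 0.1747.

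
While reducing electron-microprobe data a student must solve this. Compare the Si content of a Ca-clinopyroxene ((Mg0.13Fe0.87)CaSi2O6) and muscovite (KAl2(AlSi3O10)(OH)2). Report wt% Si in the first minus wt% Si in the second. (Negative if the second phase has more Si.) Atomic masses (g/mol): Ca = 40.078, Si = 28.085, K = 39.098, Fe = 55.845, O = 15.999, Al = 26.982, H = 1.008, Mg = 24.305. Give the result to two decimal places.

1.87 percentage points

Si in (Mg0.13Fe0.87)CaSi2O6: molar mass 243.987 g/mol; 2×28.085 = 56.170 g → 23.02 wt%.
Si in KAl2(AlSi3O10)(OH)2: molar mass 398.303 g/mol; 3×28.085 = 84.255 g → 21.15 wt%.
Difference = 23.02 − 21.15 = 1.87 percentage points.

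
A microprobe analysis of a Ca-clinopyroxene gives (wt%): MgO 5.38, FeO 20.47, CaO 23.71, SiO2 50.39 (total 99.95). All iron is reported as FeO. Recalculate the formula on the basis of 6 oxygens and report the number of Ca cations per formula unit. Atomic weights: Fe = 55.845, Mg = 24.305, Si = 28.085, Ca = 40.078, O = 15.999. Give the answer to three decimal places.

5.38 wt% MgO ÷ 40.304 g/mol = 0.13349 mol, giving 0.13349 Mg and 0.13349 O.
20.47 wt% FeO ÷ 71.844 g/mol = 0.28492 mol, giving 0.28492 Fe and 0.28492 O.
23.71 wt% CaO ÷ 56.077 g/mol = 0.42281 mol, giving 0.42281 Ca and 0.42281 O.
50.39 wt% SiO2 ÷ 60.083 g/mol = 0.83867 mol, giving 0.83867 Si and 1.67734 O.
Oxygen sums to 2.51856; scaling by 6/2.51856 = 2.38231 puts the formula on 6 O.
Ca: 0.42281 × 2.38231 = 1.007 atoms per formula unit.

1.007 Ca apfu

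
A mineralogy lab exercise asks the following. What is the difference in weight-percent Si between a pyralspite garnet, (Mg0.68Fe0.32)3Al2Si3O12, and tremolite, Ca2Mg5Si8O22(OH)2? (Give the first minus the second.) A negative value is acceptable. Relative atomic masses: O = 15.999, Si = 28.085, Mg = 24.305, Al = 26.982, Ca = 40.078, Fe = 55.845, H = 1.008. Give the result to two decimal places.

First mineral: 84.255 g Si in 433.400 g formula = 19.44 wt% Si.
Second mineral: 224.680 g Si in 812.353 g formula = 27.66 wt% Si.
19.44% − 27.66% gives a difference of -8.22 percentage points.

-8.22 percentage points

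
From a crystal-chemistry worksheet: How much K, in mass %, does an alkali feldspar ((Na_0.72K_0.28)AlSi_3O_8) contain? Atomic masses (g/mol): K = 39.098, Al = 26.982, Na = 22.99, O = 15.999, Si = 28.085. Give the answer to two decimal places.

4.10 mass %

M((Na_0.72K_0.28)AlSi_3O_8) = 266.729 g/mol.
K contributes 0.28 × 39.098 = 10.947 g per mole.
10.947/266.729 = 0.0410 → 4.10%.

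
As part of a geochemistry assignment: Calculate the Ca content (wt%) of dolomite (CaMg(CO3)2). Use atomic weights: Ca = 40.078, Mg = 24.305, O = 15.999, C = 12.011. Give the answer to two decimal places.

21.73 wt%

Molar mass of CaMg(CO3)2: 1·40.078 + 1·24.305 + 2·12.011 + 6·15.999 = 184.399 g/mol.
Mass of Ca per formula unit: 1 × 40.078 = 40.078 g.
Weight fraction Ca = 40.078 / 184.399 = 0.2173.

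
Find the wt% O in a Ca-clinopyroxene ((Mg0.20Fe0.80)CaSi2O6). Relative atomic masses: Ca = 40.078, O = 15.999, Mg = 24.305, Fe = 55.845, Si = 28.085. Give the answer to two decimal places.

M((Mg0.20Fe0.80)CaSi2O6) = 241.779 g/mol.
O contributes 6 × 15.999 = 95.994 g per mole.
95.994/241.779 = 0.3970 → 39.70%.

39.70 mass %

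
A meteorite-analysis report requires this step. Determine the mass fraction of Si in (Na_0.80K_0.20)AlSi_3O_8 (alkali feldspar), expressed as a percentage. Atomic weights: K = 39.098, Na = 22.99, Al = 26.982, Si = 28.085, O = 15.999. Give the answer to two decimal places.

31.74 weight percent

Molar mass of (Na_0.80K_0.20)AlSi_3O_8: 0.80×22.99 + 0.20×39.098 + 1×26.982 + 3×28.085 + 8×15.999 = 265.441 g/mol.
Mass of Si per formula unit: 3 × 28.085 = 84.255 g.
Weight fraction Si = 84.255 / 265.441 = 0.3174.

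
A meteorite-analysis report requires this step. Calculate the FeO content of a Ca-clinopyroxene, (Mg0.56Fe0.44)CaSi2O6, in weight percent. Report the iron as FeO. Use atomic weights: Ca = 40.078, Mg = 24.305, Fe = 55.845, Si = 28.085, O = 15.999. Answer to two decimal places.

Molar mass of (Mg0.56Fe0.44)CaSi2O6 = 0.56·24.305 + 0.44·55.845 + 1·40.078 + 2·28.085 + 6·15.999 = 230.425 g/mol.
Each formula unit contains 0.44 Fe, equivalent to 0.44/1 = 0.4400 mol FeO.
M(FeO) = 1×55.845 + 1×15.999 = 71.844 g/mol.
Mass of FeO per formula unit = 0.4400 × 71.844 = 31.611 g.
FeO wt% = 31.611 / 230.425 × 100 = 13.72%.

13.72 wt%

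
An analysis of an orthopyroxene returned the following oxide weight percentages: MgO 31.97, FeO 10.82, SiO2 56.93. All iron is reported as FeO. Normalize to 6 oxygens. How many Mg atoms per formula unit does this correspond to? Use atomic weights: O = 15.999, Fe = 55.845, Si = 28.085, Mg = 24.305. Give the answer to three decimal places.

MgO: 31.97/40.304 = 0.79322 mol → 0.79322 mol Mg, 0.79322 mol O.
FeO: 10.82/71.844 = 0.15060 mol → 0.15060 mol Fe, 0.15060 mol O.
SiO2: 56.93/60.083 = 0.94752 mol → 0.94752 mol Si, 1.89504 mol O.
Total oxygen = 2.83886 mol. Normalization factor = 6/2.83886 = 2.11352.
Mg per 6 O = 0.79322 × 2.11352 = 1.676.

1.676 Mg apfu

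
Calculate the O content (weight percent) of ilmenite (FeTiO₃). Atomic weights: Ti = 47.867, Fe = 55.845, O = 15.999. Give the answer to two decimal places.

M(FeTiO₃) = 151.709 g/mol.
O contributes 3 × 15.999 = 47.997 g per mole.
47.997/151.709 = 0.3164 → 31.64%.

31.64 weight percent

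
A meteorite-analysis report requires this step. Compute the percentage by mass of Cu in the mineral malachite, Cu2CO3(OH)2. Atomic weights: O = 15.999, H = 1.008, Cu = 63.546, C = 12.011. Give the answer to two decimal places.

M(Cu2CO3(OH)2) = 221.114 g/mol.
Cu contributes 2 × 63.546 = 127.092 g per mole.
127.092/221.114 = 0.5748 → 57.48%.

57.48 weight percent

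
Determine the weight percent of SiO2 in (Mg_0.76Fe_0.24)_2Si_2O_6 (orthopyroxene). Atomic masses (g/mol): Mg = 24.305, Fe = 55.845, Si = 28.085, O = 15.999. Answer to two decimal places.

55.65 wt%

M((Mg_0.76Fe_0.24)_2Si_2O_6) = 215.913 g/mol; M(SiO2) = 60.083 g/mol.
Moles SiO2 per formula unit = 2 Si ÷ 1 = 2.0000.
SiO2 fraction = (2.0000 × 60.083) / 215.913 = 120.166/215.913 = 0.5565.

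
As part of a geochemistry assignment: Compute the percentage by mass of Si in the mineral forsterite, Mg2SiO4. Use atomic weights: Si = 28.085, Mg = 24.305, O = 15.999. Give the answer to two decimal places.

Formula mass = 2×24.305 + 1×28.085 + 4×15.999 = 140.691 g/mol, of which 28.085 g is Si.
So Si makes up 28.085/140.691 = 0.1996 of the mass, i.e. 19.96%.

19.96 weight percent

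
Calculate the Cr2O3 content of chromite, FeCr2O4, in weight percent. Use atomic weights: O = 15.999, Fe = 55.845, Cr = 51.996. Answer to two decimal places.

67.90 wt%

Molar mass of FeCr2O4 = 1*55.845 + 2*51.996 + 4*15.999 = 223.833 g/mol.
Each formula unit contains 2 Cr, equivalent to 2/2 = 1.0000 mol Cr2O3.
M(Cr2O3) = 2×51.996 + 3×15.999 = 151.989 g/mol.
Mass of Cr2O3 per formula unit = 1.0000 × 151.989 = 151.989 g.
Cr2O3 wt% = 151.989 / 223.833 × 100 = 67.90%.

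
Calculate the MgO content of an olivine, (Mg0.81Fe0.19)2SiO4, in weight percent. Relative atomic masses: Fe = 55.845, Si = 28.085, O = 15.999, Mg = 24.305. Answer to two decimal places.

42.77 wt%

M((Mg0.81Fe0.19)2SiO4) = 152.676 g/mol; M(MgO) = 40.304 g/mol.
Moles MgO per formula unit = 1.62 Mg ÷ 1 = 1.6200.
MgO fraction = (1.6200 × 40.304) / 152.676 = 65.292/152.676 = 0.4277.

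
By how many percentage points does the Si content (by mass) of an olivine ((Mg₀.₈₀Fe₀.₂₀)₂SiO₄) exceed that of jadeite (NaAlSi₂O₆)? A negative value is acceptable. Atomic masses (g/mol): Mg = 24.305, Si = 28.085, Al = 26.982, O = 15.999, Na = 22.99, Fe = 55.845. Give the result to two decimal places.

-9.47 percentage points

First mineral: 28.085 g Si in 153.307 g formula = 18.32 wt% Si.
Second mineral: 56.170 g Si in 202.136 g formula = 27.79 wt% Si.
18.32% − 27.79% gives a difference of -9.47 percentage points.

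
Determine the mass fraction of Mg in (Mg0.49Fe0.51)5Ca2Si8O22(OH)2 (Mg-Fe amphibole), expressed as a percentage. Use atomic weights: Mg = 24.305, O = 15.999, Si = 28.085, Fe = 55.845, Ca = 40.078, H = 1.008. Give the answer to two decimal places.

6.67 mass %

Formula mass = 2.45×24.305 + 2.55×55.845 + 2×40.078 + 8×28.085 + 24×15.999 + 2×1.008 = 892.780 g/mol, of which 59.547 g is Mg.
So Mg makes up 59.547/892.780 = 0.0667 of the mass, i.e. 6.67%.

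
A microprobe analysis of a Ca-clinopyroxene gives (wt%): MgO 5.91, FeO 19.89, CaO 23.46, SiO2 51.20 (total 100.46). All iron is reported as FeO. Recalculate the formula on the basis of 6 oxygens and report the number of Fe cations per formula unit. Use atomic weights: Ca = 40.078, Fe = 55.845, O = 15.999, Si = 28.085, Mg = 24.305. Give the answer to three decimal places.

0.652 Fe apfu

MgO: 5.91/40.304 = 0.14664 mol → 0.14664 mol Mg, 0.14664 mol O.
FeO: 19.89/71.844 = 0.27685 mol → 0.27685 mol Fe, 0.27685 mol O.
CaO: 23.46/56.077 = 0.41835 mol → 0.41835 mol Ca, 0.41835 mol O.
SiO2: 51.20/60.083 = 0.85215 mol → 0.85215 mol Si, 1.70430 mol O.
Total oxygen = 2.54614 mol. Normalization factor = 6/2.54614 = 2.35651.
Fe per 6 O = 0.27685 × 2.35651 = 0.652.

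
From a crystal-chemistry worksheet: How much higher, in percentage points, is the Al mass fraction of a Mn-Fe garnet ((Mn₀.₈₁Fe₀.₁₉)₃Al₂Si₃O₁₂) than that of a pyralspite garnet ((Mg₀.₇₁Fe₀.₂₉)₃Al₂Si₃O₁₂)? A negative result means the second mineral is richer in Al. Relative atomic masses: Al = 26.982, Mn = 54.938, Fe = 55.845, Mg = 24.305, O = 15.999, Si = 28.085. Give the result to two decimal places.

Al in (Mn₀.₈₁Fe₀.₁₉)₃Al₂Si₃O₁₂: molar mass 495.538 g/mol; 2×26.982 = 53.964 g → 10.89 wt%.
Al in (Mg₀.₇₁Fe₀.₂₉)₃Al₂Si₃O₁₂: molar mass 430.562 g/mol; 2×26.982 = 53.964 g → 12.53 wt%.
Difference = 10.89 − 12.53 = -1.64 percentage points.

-1.64 percentage points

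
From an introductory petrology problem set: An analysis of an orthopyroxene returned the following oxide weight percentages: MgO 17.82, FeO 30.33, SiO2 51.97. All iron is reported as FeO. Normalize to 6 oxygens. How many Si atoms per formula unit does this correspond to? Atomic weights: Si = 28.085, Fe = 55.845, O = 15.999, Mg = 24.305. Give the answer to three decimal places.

2.001 Si apfu

17.82 wt% MgO ÷ 40.304 g/mol = 0.44214 mol, giving 0.44214 Mg and 0.44214 O.
30.33 wt% FeO ÷ 71.844 g/mol = 0.42216 mol, giving 0.42216 Fe and 0.42216 O.
51.97 wt% SiO2 ÷ 60.083 g/mol = 0.86497 mol, giving 0.86497 Si and 1.72994 O.
Oxygen sums to 2.59424; scaling by 6/2.59424 = 2.31282 puts the formula on 6 O.
Si: 0.86497 × 2.31282 = 2.001 atoms per formula unit.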